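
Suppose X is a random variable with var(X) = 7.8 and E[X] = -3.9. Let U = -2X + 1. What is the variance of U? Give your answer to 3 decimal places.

var(-2X + 1) = (-2)²·var(X) = 4·7.8 = 31.2

31.200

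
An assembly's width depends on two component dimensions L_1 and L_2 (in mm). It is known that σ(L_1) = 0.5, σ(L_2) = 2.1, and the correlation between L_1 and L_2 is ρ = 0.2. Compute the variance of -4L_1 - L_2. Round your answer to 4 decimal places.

10.0900

Var(L_1) = (0.5)² = 0.25;  Var(L_2) = (2.1)² = 4.41
Cov(L_1,L_2) = ρ·σ(L_1)·σ(L_2) = 0.2·0.5·2.1 = 0.21
Var(-4L_1 - L_2) = (-4)²·Var(L_1) + (-1)²·Var(L_2) + 2·(-4)·(-1)·Cov(L_1,L_2)
= 16·0.25 + 1·4.41 + 8·0.21 = 10.09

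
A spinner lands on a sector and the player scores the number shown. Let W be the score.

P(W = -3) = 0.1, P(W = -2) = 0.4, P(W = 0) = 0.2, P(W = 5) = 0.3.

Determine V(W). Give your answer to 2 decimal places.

9.84

E[W] = (-3)(0.1) + (-2)(0.4) + (0)(0.2) + (5)(0.3) = 0.4
E[W²] = (-3)²(0.1) + (-2)²(0.4) + (0)²(0.2) + (5)²(0.3) = 10
V(W) = E[W²] − (E[W])² = 10 − (0.4)² = 9.84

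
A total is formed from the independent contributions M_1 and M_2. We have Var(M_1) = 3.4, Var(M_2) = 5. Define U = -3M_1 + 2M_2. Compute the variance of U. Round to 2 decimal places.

50.60

By independence, Var(U) = (-3)²Var(M_1) + (2)²Var(M_2)
= (-3)²·3.4 + (2)²·5 = 50.6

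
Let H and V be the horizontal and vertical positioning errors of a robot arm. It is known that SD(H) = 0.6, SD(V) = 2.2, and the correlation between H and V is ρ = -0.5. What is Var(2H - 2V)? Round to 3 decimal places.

Var(H) = (0.6)² = 0.36;  Var(V) = (2.2)² = 4.84
Cov(H,V) = ρ·SD(H)·SD(V) = -0.5·0.6·2.2 = -0.66
Var(2H - 2V) = (2)²·Var(H) + (-2)²·Var(V) + 2·(2)·(-2)·Cov(H,V)
= 4·0.36 + 4·4.84 + -8·-0.66 = 26.08

26.080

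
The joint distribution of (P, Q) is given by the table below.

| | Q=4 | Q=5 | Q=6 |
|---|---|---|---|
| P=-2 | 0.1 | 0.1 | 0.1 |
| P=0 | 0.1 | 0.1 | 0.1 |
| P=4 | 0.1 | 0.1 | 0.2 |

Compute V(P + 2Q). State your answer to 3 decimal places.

10.560

E[P] = 1,  E[Q] = 5.1,  E[PQ] = 5.4
V(P) = 7.6 − (1)² = 6.6;  V(Q) = 26.7 − (5.1)² = 0.69
cov(P,Q) = 5.4 − (1)(5.1) = 0.3
V(P + 2Q) = (1)²·6.6 + (2)²·0.69 + 2·(1)·(2)·0.3 = 10.56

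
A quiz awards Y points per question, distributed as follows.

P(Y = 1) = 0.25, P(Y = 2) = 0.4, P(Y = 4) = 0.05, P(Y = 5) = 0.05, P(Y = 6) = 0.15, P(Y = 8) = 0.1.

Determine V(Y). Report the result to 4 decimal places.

E[Y] = (1)(0.25) + (2)(0.4) + (4)(0.05) + (5)(0.05) + (6)(0.15) + (8)(0.1) = 3.2
E[Y²] = (1)²(0.25) + (2)²(0.4) + (4)²(0.05) + (5)²(0.05) + (6)²(0.15) + (8)²(0.1) = 15.7
V(Y) = E[Y²] − (E[Y])² = 15.7 − (3.2)² = 5.46

5.4600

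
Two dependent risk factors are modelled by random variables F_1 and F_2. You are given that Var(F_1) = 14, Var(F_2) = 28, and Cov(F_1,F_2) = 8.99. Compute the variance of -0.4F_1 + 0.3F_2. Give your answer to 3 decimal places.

Var(-0.4F_1 + 0.3F_2) = (-0.4)²·Var(F_1) + (0.3)²·Var(F_2) + 2·(-0.4)·(0.3)·Cov(F_1,F_2)
= 0.16·14 + 0.09·28 + -0.24·8.99 = 2.6024

2.602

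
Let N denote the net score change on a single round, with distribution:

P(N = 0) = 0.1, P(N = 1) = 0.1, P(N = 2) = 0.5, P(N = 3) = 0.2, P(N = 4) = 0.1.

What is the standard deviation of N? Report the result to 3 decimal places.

E[N] = (0)(0.1) + (1)(0.1) + (2)(0.5) + (3)(0.2) + (4)(0.1) = 2.1
E[N²] = (0)²(0.1) + (1)²(0.1) + (2)²(0.5) + (3)²(0.2) + (4)²(0.1) = 5.5
Var(N) = E[N²] − (E[N])² = 5.5 − (2.1)² = 1.09
SD(N) = √1.09 ≈ 1.044

1.044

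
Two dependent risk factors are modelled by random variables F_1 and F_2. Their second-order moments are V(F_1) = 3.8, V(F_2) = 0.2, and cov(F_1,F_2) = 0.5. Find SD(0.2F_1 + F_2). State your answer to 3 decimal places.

0.743

V(0.2F_1 + F_2) = (0.2)²·V(F_1) + (1)²·V(F_2) + 2·(0.2)·(1)·cov(F_1,F_2)
= 0.04·3.8 + 1·0.2 + 0.4·0.5 = 0.552
SD(0.2F_1 + F_2) = √0.552 ≈ 0.743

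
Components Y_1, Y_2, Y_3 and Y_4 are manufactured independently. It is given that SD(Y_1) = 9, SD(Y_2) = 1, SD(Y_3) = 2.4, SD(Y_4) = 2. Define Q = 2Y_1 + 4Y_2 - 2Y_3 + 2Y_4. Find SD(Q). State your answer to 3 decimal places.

19.469

V(Y_1) = 81, V(Y_2) = 1, V(Y_3) = 5.76, V(Y_4) = 4
By independence, V(Q) = (2)²V(Y_1) + (4)²V(Y_2) + (-2)²V(Y_3) + (2)²V(Y_4)
= (2)²·81 + (4)²·1 + (-2)²·5.76 + (2)²·4 = 379.04
SD(Q) = √379.04 ≈ 19.469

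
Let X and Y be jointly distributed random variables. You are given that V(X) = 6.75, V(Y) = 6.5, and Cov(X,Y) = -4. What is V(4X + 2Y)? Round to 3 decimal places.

70.000

V(4X + 2Y) = (4)²·V(X) + (2)²·V(Y) + 2·(4)·(2)·Cov(X,Y)
= 16·6.75 + 4·6.5 + 16·-4 = 70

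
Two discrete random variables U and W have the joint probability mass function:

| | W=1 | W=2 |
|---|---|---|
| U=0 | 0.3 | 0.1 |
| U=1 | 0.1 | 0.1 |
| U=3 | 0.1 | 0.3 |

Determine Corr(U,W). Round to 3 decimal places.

E[U] = 1.4,  E[W] = 1.5
E[UW] = 2.4
Cov(U,W) = E[UW] − E[U]E[W] = 2.4 − (1.4)(1.5) = 0.3
var(U) = 1.84,  var(W) = 0.25
ρ = 0.3 / √(1.84·0.25) ≈ 0.442

0.442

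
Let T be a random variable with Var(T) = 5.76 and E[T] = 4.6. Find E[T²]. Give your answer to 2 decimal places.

26.92

E[T²] = Var(T) + (E[T])² = 5.76 + (4.6)² = 26.92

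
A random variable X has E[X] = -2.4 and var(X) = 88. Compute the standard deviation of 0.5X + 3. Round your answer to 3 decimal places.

4.690

var(0.5X + 3) = (0.5)²·88 = 22
SD(0.5X + 3) = √22 ≈ 4.690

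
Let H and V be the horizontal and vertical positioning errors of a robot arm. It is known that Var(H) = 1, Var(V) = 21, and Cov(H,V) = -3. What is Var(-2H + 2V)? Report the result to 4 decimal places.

Var(-2H + 2V) = (-2)²·Var(H) + (2)²·Var(V) + 2·(-2)·(2)·Cov(H,V)
= 4·1 + 4·21 + -8·-3 = 112

112.0000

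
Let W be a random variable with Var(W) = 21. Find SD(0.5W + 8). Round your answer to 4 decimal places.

2.2913

Var(0.5W + 8) = (0.5)²·21 = 5.25
SD(0.5W + 8) = √5.25 ≈ 2.2913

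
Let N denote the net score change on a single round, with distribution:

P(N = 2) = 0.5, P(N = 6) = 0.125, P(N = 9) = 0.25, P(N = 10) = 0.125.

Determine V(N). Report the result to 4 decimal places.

11.6875

E[N] = (2)(0.5) + (6)(0.125) + (9)(0.25) + (10)(0.125) = 5.25
E[N²] = (2)²(0.5) + (6)²(0.125) + (9)²(0.25) + (10)²(0.125) = 39.25
V(N) = E[N²] − (E[N])² = 39.25 − (5.25)² = 11.6875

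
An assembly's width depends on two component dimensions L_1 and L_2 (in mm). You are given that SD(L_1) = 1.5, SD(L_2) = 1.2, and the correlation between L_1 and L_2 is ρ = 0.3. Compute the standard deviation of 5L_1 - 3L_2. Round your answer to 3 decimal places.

7.281

var(L_1) = (1.5)² = 2.25;  var(L_2) = (1.2)² = 1.44
cov(L_1,L_2) = ρ·SD(L_1)·SD(L_2) = 0.3·1.5·1.2 = 0.54
var(5L_1 - 3L_2) = (5)²·var(L_1) + (-3)²·var(L_2) + 2·(5)·(-3)·cov(L_1,L_2)
= 25·2.25 + 9·1.44 + -30·0.54 = 53.01
SD(5L_1 - 3L_2) = √53.01 ≈ 7.281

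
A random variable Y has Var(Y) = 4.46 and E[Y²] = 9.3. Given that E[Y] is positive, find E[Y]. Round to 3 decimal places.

(E[Y])² = E[Y²] − Var(Y) = 9.3 − 4.46 = 4.84
E[Y] = √4.84 = 2.2

2.200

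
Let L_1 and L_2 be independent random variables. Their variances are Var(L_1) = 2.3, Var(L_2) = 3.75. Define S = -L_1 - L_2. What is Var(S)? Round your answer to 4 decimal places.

6.0500

By independence, Var(S) = (-1)²Var(L_1) + (-1)²Var(L_2)
= (-1)²·2.3 + (-1)²·3.75 = 6.05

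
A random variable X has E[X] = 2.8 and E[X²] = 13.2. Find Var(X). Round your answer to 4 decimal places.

Var(X) = 13.2 − (2.8)² = 5.36

5.3600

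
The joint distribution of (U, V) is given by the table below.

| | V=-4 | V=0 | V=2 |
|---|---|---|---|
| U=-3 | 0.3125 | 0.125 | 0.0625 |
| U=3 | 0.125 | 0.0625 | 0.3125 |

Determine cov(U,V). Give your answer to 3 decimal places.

E[U] = 0,  E[V] = -1
E[UV] = 3.75
cov(U,V) = E[UV] − E[U]E[V] = 3.75 − (0)(-1) = 3.75

3.750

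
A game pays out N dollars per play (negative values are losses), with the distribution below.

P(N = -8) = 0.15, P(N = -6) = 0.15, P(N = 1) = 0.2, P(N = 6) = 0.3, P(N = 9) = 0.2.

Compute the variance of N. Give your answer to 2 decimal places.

E[N] = (-8)(0.15) + (-6)(0.15) + (1)(0.2) + (6)(0.3) + (9)(0.2) = 1.7
E[N²] = (-8)²(0.15) + (-6)²(0.15) + (1)²(0.2) + (6)²(0.3) + (9)²(0.2) = 42.2
var(N) = E[N²] − (E[N])² = 42.2 − (1.7)² = 39.31

39.31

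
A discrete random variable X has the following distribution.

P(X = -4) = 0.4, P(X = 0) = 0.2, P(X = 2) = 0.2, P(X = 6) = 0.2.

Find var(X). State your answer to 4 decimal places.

E[X] = (-4)(0.4) + (0)(0.2) + (2)(0.2) + (6)(0.2) = 0
E[X²] = (-4)²(0.4) + (0)²(0.2) + (2)²(0.2) + (6)²(0.2) = 14.4
var(X) = E[X²] − (E[X])² = 14.4 − (0)² = 14.4

14.4000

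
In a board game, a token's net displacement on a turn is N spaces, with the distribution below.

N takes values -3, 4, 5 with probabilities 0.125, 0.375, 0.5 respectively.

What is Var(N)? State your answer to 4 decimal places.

E[N] = (-3)(0.125) + (4)(0.375) + (5)(0.5) = 3.625
E[N²] = (-3)²(0.125) + (4)²(0.375) + (5)²(0.5) = 19.625
Var(N) = E[N²] − (E[N])² = 19.625 − (3.625)² = 6.484375

6.4844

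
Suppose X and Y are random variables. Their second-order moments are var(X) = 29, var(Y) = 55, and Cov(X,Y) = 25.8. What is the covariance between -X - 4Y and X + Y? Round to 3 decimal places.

-378.000

Cov(-X - 4Y, X + Y) = (-1)(1)var(X) + (-4)(1)var(Y) + [(-1)(1) + (-4)(1)]Cov(X,Y)
= -1·29 + -4·55 + -5·25.8 = -378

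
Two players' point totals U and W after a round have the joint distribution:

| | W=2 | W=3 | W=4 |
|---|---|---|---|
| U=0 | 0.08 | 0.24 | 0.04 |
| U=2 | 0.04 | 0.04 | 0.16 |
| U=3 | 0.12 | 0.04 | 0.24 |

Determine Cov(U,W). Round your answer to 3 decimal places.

0.264

E[U] = 1.68,  E[W] = 3.2
E[UW] = 5.64
Cov(U,W) = E[UW] − E[U]E[W] = 5.64 − (1.68)(3.2) = 0.264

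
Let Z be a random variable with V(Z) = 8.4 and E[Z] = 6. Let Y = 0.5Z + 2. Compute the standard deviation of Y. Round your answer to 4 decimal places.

1.4491

V(0.5Z + 2) = (0.5)²·8.4 = 2.1
SD(Y) = √2.1 ≈ 1.4491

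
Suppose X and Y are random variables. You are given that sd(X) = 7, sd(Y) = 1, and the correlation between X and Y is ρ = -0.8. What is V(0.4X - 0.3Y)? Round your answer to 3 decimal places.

V(X) = (7)² = 49;  V(Y) = (1)² = 1
cov(X,Y) = ρ·sd(X)·sd(Y) = -0.8·7·1 = -5.6
V(0.4X - 0.3Y) = (0.4)²·V(X) + (-0.3)²·V(Y) + 2·(0.4)·(-0.3)·cov(X,Y)
= 0.16·49 + 0.09·1 + -0.24·-5.6 = 9.274

9.274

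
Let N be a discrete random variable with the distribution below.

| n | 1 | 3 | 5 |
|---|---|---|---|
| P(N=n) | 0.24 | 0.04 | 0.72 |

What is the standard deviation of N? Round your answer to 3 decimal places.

E[N] = (1)(0.24) + (3)(0.04) + (5)(0.72) = 3.96
E[N²] = (1)²(0.24) + (3)²(0.04) + (5)²(0.72) = 18.6
Var(N) = E[N²] − (E[N])² = 18.6 − (3.96)² = 2.9184
sd(N) = √2.9184 ≈ 1.708

1.708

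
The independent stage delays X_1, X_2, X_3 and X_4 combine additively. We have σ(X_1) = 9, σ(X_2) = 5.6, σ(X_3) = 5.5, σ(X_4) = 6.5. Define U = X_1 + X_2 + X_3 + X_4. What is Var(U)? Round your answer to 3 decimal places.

184.860

Var(X_1) = 81, Var(X_2) = 31.36, Var(X_3) = 30.25, Var(X_4) = 42.25
By independence, Var(U) = (1)²Var(X_1) + (1)²Var(X_2) + (1)²Var(X_3) + (1)²Var(X_4)
= (1)²·81 + (1)²·31.36 + (1)²·30.25 + (1)²·42.25 = 184.86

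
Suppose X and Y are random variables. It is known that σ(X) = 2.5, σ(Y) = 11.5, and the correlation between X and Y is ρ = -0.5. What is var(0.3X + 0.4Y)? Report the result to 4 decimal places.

var(X) = (2.5)² = 6.25;  var(Y) = (11.5)² = 132.25
cov(X,Y) = ρ·σ(X)·σ(Y) = -0.5·2.5·11.5 = -14.375
var(0.3X + 0.4Y) = (0.3)²·var(X) + (0.4)²·var(Y) + 2·(0.3)·(0.4)·cov(X,Y)
= 0.09·6.25 + 0.16·132.25 + 0.24·-14.375 = 18.2725

18.2725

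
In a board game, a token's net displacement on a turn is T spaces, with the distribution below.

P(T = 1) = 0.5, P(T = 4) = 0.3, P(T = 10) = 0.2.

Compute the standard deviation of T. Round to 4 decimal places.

3.4073

E[T] = (1)(0.5) + (4)(0.3) + (10)(0.2) = 3.7
E[T²] = (1)²(0.5) + (4)²(0.3) + (10)²(0.2) = 25.3
var(T) = E[T²] − (E[T])² = 25.3 − (3.7)² = 11.61
SD(T) = √11.61 ≈ 3.4073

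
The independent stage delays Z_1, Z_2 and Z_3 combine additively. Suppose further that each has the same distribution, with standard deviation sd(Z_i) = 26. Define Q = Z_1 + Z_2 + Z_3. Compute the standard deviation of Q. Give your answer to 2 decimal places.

var(Z_i) = (26)² = 676
By independence, var(Q) = (1)²var(Z_1) + (1)²var(Z_2) + (1)²var(Z_3)
= (1)²·676 + (1)²·676 + (1)²·676 = 2028
sd(Q) = √2028 ≈ 45.03

45.03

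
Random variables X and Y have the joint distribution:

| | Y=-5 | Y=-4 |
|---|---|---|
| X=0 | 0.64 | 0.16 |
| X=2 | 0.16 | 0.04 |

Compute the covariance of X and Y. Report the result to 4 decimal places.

E[X] = 0.4,  E[Y] = -4.8
E[XY] = -1.92
Cov(X,Y) = E[XY] − E[X]E[Y] = -1.92 − (0.4)(-4.8) = 0

0.0000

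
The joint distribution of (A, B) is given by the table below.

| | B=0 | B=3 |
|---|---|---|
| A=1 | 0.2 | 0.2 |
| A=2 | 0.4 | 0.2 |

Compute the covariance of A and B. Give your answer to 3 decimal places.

-0.120

E[A] = 1.6,  E[B] = 1.2
E[AB] = 1.8
Cov(A,B) = E[AB] − E[A]E[B] = 1.8 − (1.6)(1.2) = -0.12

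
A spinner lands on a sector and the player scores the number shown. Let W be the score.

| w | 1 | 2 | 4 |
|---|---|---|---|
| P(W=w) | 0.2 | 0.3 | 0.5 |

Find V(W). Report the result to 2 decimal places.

E[W] = (1)(0.2) + (2)(0.3) + (4)(0.5) = 2.8
E[W²] = (1)²(0.2) + (2)²(0.3) + (4)²(0.5) = 9.4
V(W) = E[W²] − (E[W])² = 9.4 − (2.8)² = 1.56

1.56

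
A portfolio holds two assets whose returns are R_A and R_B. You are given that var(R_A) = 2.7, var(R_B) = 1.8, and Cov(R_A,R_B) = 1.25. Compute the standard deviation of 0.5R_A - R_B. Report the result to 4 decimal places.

1.1068

var(0.5R_A - R_B) = (0.5)²·var(R_A) + (-1)²·var(R_B) + 2·(0.5)·(-1)·Cov(R_A,R_B)
= 0.25·2.7 + 1·1.8 + -1·1.25 = 1.225
σ(0.5R_A - R_B) = √1.225 ≈ 1.1068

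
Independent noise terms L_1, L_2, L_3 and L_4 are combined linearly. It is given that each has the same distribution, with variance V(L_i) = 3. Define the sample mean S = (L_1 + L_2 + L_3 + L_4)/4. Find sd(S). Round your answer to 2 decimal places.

0.87

By independence, V(S) = (0.25)²V(L_1) + (0.25)²V(L_2) + (0.25)²V(L_3) + (0.25)²V(L_4)
= (0.25)²·3 + (0.25)²·3 + (0.25)²·3 + (0.25)²·3 = 0.75
sd(S) = √0.75 ≈ 0.87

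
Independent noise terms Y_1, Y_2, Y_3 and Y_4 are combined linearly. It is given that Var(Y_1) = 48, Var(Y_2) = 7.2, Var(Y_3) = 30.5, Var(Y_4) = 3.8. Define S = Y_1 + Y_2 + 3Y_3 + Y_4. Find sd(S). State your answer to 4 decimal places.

18.2620

By independence, Var(S) = (1)²Var(Y_1) + (1)²Var(Y_2) + (3)²Var(Y_3) + (1)²Var(Y_4)
= (1)²·48 + (1)²·7.2 + (3)²·30.5 + (1)²·3.8 = 333.5
sd(S) = √333.5 ≈ 18.2620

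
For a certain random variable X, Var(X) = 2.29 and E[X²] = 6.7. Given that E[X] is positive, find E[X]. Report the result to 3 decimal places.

2.100

(E[X])² = E[X²] − Var(X) = 6.7 − 2.29 = 4.41
E[X] = √4.41 = 2.1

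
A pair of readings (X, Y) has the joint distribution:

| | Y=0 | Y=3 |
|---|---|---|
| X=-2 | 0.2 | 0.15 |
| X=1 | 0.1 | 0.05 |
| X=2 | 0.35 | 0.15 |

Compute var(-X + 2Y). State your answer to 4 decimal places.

12.8275

E[X] = 0.45,  E[Y] = 1.05,  E[XY] = 0.15
var(X) = 3.55 − (0.45)² = 3.3475;  var(Y) = 3.15 − (1.05)² = 2.0475
Cov(X,Y) = 0.15 − (0.45)(1.05) = -0.3225
var(-X + 2Y) = (-1)²·3.3475 + (2)²·2.0475 + 2·(-1)·(2)·-0.3225 = 12.8275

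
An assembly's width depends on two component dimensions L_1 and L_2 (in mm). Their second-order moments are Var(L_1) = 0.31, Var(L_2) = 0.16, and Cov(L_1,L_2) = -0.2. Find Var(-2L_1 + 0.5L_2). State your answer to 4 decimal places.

1.6800

Var(-2L_1 + 0.5L_2) = (-2)²·Var(L_1) + (0.5)²·Var(L_2) + 2·(-2)·(0.5)·Cov(L_1,L_2)
= 4·0.31 + 0.25·0.16 + -2·-0.2 = 1.68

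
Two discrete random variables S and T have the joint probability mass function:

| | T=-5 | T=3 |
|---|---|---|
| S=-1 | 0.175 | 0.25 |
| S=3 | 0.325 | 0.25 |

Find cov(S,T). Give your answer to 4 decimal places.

E[S] = 1.3,  E[T] = -1
E[ST] = -2.5
cov(S,T) = E[ST] − E[S]E[T] = -2.5 − (1.3)(-1) = -1.2

-1.2000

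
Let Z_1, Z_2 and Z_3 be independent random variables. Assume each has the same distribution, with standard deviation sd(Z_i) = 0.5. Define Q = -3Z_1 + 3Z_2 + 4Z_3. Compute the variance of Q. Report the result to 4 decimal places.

8.5000

var(Z_i) = (0.5)² = 0.25
By independence, var(Q) = (-3)²var(Z_1) + (3)²var(Z_2) + (4)²var(Z_3)
= (-3)²·0.25 + (3)²·0.25 + (4)²·0.25 = 8.5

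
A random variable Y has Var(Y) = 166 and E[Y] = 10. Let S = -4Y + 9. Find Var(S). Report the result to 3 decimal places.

Var(-4Y + 9) = (-4)²·Var(Y) = 16·166 = 2656

2656.000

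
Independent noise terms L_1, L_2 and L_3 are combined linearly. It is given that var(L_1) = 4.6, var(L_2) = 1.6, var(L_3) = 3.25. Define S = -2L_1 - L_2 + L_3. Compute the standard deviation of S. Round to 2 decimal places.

4.82

By independence, var(S) = (-2)²var(L_1) + (-1)²var(L_2) + (1)²var(L_3)
= (-2)²·4.6 + (-1)²·1.6 + (1)²·3.25 = 23.25
sd(S) = √23.25 ≈ 4.82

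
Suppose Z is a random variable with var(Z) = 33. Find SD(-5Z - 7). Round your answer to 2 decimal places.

var(-5Z - 7) = (-5)²·33 = 825
SD(-5Z - 7) = √825 ≈ 28.72

28.72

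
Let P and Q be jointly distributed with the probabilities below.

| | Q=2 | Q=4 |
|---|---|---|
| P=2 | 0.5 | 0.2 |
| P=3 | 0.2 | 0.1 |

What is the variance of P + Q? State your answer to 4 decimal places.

1.0900

E[P] = 2.3,  E[Q] = 2.6,  E[PQ] = 6
Var(P) = 5.5 − (2.3)² = 0.21;  Var(Q) = 7.6 − (2.6)² = 0.84
Cov(P,Q) = 6 − (2.3)(2.6) = 0.02
Var(P + Q) = (1)²·0.21 + (1)²·0.84 + 2·(1)·(1)·0.02 = 1.09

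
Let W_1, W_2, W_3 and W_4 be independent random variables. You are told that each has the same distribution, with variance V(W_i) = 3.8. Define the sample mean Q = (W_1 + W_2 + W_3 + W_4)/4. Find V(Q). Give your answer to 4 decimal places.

0.9500

By independence, V(Q) = (0.25)²V(W_1) + (0.25)²V(W_2) + (0.25)²V(W_3) + (0.25)²V(W_4)
= (0.25)²·3.8 + (0.25)²·3.8 + (0.25)²·3.8 + (0.25)²·3.8 = 0.95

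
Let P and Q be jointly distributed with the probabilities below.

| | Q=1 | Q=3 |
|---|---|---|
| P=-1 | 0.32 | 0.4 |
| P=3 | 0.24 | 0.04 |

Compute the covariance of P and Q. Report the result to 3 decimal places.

E[P] = 0.12,  E[Q] = 1.88
E[PQ] = -0.44
Cov(P,Q) = E[PQ] − E[P]E[Q] = -0.44 − (0.12)(1.88) = -0.6656

-0.666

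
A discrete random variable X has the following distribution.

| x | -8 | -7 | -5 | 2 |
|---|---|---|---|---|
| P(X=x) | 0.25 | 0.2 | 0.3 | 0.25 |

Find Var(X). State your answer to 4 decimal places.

14.9400

E[X] = (-8)(0.25) + (-7)(0.2) + (-5)(0.3) + (2)(0.25) = -4.4
E[X²] = (-8)²(0.25) + (-7)²(0.2) + (-5)²(0.3) + (2)²(0.25) = 34.3
Var(X) = E[X²] − (E[X])² = 34.3 − (-4.4)² = 14.94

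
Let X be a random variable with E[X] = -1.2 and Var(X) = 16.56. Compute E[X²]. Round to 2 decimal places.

18.00

E[X²] = Var(X) + (E[X])² = 16.56 + (-1.2)² = 18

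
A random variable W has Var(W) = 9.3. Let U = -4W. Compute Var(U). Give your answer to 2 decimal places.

148.80

Var(-4W) = (-4)²·Var(W) = 16·9.3 = 148.8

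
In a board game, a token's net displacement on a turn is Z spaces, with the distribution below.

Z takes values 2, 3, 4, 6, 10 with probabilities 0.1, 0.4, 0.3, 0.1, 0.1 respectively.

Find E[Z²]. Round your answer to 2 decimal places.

E[Z²] = (2)²(0.1) + (3)²(0.4) + (4)²(0.3) + (6)²(0.1) + (10)²(0.1) = 22.4

22.40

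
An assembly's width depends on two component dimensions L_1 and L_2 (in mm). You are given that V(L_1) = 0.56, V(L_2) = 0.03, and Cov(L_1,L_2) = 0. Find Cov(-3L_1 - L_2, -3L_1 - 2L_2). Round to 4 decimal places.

5.1000

Cov(-3L_1 - L_2, -3L_1 - 2L_2) = (-3)(-3)V(L_1) + (-1)(-2)V(L_2) + [(-3)(-2) + (-1)(-3)]Cov(L_1,L_2)
= 9·0.56 + 2·0.03 + 9·0 = 5.1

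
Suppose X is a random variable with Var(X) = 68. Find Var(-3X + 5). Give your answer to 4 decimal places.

Var(-3X + 5) = (-3)²·Var(X) = 9·68 = 612

612.0000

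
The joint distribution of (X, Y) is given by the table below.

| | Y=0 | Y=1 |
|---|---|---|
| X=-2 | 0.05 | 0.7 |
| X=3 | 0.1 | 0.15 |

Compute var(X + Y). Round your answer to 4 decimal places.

E[X] = -0.75,  E[Y] = 0.85,  E[XY] = -0.95
var(X) = 5.25 − (-0.75)² = 4.6875;  var(Y) = 0.85 − (0.85)² = 0.1275
Cov(X,Y) = -0.95 − (-0.75)(0.85) = -0.3125
var(X + Y) = (1)²·4.6875 + (1)²·0.1275 + 2·(1)·(1)·-0.3125 = 4.19

4.1900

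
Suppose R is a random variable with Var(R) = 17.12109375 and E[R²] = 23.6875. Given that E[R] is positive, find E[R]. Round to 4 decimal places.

(E[R])² = E[R²] − Var(R) = 23.6875 − 17.12109375 = 6.56640625
E[R] = √6.56640625 = 2.5625

2.5625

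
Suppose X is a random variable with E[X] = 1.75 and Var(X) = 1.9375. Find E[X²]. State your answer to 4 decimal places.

5.0000

E[X²] = Var(X) + (E[X])² = 1.9375 + (1.75)² = 5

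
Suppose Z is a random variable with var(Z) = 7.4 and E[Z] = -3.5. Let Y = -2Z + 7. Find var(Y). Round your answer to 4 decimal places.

29.6000

var(-2Z + 7) = (-2)²·var(Z) = 4·7.4 = 29.6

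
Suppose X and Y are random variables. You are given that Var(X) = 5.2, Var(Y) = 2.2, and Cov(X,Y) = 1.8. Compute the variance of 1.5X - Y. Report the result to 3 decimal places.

Var(1.5X - Y) = (1.5)²·Var(X) + (-1)²·Var(Y) + 2·(1.5)·(-1)·Cov(X,Y)
= 2.25·5.2 + 1·2.2 + -3·1.8 = 8.5

8.500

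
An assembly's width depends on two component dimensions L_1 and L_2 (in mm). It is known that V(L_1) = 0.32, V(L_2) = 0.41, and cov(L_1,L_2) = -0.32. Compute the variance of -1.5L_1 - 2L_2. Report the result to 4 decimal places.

V(-1.5L_1 - 2L_2) = (-1.5)²·V(L_1) + (-2)²·V(L_2) + 2·(-1.5)·(-2)·cov(L_1,L_2)
= 2.25·0.32 + 4·0.41 + 6·-0.32 = 0.44

0.4400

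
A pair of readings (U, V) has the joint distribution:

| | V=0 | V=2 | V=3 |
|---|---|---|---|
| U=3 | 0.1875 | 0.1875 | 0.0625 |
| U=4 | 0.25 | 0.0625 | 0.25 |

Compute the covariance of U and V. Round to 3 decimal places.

E[U] = 3.5625,  E[V] = 1.4375
E[UV] = 5.1875
cov(U,V) = E[UV] − E[U]E[V] = 5.1875 − (3.5625)(1.4375) = 0.06640625

0.066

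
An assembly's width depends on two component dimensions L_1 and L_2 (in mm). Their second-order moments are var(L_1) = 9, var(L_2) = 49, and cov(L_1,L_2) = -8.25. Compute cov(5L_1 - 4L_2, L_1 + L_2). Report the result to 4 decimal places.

-159.2500

cov(5L_1 - 4L_2, L_1 + L_2) = (5)(1)var(L_1) + (-4)(1)var(L_2) + [(5)(1) + (-4)(1)]cov(L_1,L_2)
= 5·9 + -4·49 + 1·-8.25 = -159.25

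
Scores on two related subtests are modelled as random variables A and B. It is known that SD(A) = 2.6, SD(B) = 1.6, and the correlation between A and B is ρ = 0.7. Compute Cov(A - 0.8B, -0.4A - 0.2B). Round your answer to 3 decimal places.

-1.945

Var(A) = (2.6)² = 6.76;  Var(B) = (1.6)² = 2.56
Cov(A,B) = ρ·SD(A)·SD(B) = 0.7·2.6·1.6 = 2.912
Cov(A - 0.8B, -0.4A - 0.2B) = (1)(-0.4)Var(A) + (-0.8)(-0.2)Var(B) + [(1)(-0.2) + (-0.8)(-0.4)]Cov(A,B)
= -0.4·6.76 + 0.16·2.56 + 0.12·2.912 = -1.94496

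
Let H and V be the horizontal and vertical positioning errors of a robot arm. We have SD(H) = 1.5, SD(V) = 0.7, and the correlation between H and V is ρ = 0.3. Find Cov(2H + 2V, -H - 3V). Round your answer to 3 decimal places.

Var(H) = (1.5)² = 2.25;  Var(V) = (0.7)² = 0.49
Cov(H,V) = ρ·SD(H)·SD(V) = 0.3·1.5·0.7 = 0.315
Cov(2H + 2V, -H - 3V) = (2)(-1)Var(H) + (2)(-3)Var(V) + [(2)(-3) + (2)(-1)]Cov(H,V)
= -2·2.25 + -6·0.49 + -8·0.315 = -9.96

-9.960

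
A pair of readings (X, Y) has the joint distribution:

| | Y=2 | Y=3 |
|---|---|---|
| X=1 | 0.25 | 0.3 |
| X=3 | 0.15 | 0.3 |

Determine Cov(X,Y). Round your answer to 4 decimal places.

E[X] = 1.9,  E[Y] = 2.6
E[XY] = 5
Cov(X,Y) = E[XY] − E[X]E[Y] = 5 − (1.9)(2.6) = 0.06

0.0600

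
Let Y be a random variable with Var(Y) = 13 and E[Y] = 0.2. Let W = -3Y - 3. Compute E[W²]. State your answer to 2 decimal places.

E[-3Y - 3] = -3·0.2 − 3 = -3.6
Var(-3Y - 3) = (-3)²·13 = 117
E[W²] = Var(W) + (E[W])² = 117 + (-3.6)² = 129.96

129.96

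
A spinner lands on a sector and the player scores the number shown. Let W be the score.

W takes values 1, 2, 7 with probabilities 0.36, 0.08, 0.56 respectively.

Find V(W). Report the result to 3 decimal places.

8.406

E[W] = (1)(0.36) + (2)(0.08) + (7)(0.56) = 4.44
E[W²] = (1)²(0.36) + (2)²(0.08) + (7)²(0.56) = 28.12
V(W) = E[W²] − (E[W])² = 28.12 − (4.44)² = 8.4064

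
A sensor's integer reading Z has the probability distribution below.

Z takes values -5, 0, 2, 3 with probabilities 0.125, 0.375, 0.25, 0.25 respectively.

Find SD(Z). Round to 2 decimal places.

2.45

E[Z] = (-5)(0.125) + (0)(0.375) + (2)(0.25) + (3)(0.25) = 0.625
E[Z²] = (-5)²(0.125) + (0)²(0.375) + (2)²(0.25) + (3)²(0.25) = 6.375
Var(Z) = E[Z²] − (E[Z])² = 6.375 − (0.625)² = 5.984375
SD(Z) = √5.984375 ≈ 2.45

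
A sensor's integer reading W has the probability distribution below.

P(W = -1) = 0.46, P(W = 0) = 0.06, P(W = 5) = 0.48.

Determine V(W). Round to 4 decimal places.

8.6964

E[W] = (-1)(0.46) + (0)(0.06) + (5)(0.48) = 1.94
E[W²] = (-1)²(0.46) + (0)²(0.06) + (5)²(0.48) = 12.46
V(W) = E[W²] − (E[W])² = 12.46 − (1.94)² = 8.6964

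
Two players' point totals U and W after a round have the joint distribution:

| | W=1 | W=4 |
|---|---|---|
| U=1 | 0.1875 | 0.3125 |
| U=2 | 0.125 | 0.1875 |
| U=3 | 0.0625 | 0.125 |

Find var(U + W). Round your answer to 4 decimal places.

E[U] = 1.6875,  E[W] = 2.875,  E[UW] = 4.875
var(U) = 3.4375 − (1.6875)² = 0.58984375;  var(W) = 10.375 − (2.875)² = 2.109375
cov(U,W) = 4.875 − (1.6875)(2.875) = 0.0234375
var(U + W) = (1)²·0.58984375 + (1)²·2.109375 + 2·(1)·(1)·0.0234375 = 2.74609375

2.7461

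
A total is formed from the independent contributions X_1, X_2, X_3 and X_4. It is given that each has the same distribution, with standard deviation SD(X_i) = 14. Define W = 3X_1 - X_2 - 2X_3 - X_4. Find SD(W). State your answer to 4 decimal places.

54.2218

Var(X_i) = (14)² = 196
By independence, Var(W) = (3)²Var(X_1) + (-1)²Var(X_2) + (-2)²Var(X_3) + (-1)²Var(X_4)
= (3)²·196 + (-1)²·196 + (-2)²·196 + (-1)²·196 = 2940
SD(W) = √2940 ≈ 54.2218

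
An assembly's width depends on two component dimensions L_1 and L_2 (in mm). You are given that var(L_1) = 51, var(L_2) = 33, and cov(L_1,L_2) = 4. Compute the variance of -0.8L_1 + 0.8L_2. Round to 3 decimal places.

48.640

var(-0.8L_1 + 0.8L_2) = (-0.8)²·var(L_1) + (0.8)²·var(L_2) + 2·(-0.8)·(0.8)·cov(L_1,L_2)
= 0.64·51 + 0.64·33 + -1.28·4 = 48.64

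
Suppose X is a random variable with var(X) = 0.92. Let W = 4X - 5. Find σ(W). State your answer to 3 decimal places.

3.837

var(4X - 5) = (4)²·0.92 = 14.72
σ(W) = √14.72 ≈ 3.837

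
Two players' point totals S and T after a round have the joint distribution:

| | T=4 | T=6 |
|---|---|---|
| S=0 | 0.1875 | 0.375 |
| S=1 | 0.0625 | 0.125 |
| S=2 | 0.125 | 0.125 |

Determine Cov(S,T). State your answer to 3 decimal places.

E[S] = 0.6875,  E[T] = 5.25
E[ST] = 3.5
Cov(S,T) = E[ST] − E[S]E[T] = 3.5 − (0.6875)(5.25) = -0.109375

-0.109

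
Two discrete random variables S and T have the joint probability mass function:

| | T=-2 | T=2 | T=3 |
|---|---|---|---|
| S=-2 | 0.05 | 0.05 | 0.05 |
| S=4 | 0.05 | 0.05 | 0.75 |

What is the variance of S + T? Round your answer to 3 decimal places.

9.350

E[S] = 3.1,  E[T] = 2.4,  E[ST] = 8.7
Var(S) = 14.2 − (3.1)² = 4.59;  Var(T) = 8 − (2.4)² = 2.24
Cov(S,T) = 8.7 − (3.1)(2.4) = 1.26
Var(S + T) = (1)²·4.59 + (1)²·2.24 + 2·(1)·(1)·1.26 = 9.35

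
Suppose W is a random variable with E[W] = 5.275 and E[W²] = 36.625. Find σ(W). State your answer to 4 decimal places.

2.9664

V(W) = 36.625 − (5.275)² = 8.799375
σ(W) = √8.799375 ≈ 2.9664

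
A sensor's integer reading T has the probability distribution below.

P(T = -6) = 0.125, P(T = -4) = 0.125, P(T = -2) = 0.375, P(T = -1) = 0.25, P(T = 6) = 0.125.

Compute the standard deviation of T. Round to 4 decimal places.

3.2404

E[T] = (-6)(0.125) + (-4)(0.125) + (-2)(0.375) + (-1)(0.25) + (6)(0.125) = -1.5
E[T²] = (-6)²(0.125) + (-4)²(0.125) + (-2)²(0.375) + (-1)²(0.25) + (6)²(0.125) = 12.75
Var(T) = E[T²] − (E[T])² = 12.75 − (-1.5)² = 10.5
σ(T) = √10.5 ≈ 3.2404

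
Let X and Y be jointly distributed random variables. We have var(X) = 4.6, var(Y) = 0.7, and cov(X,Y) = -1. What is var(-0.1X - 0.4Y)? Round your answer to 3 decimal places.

var(-0.1X - 0.4Y) = (-0.1)²·var(X) + (-0.4)²·var(Y) + 2·(-0.1)·(-0.4)·cov(X,Y)
= 0.01·4.6 + 0.16·0.7 + 0.08·-1 = 0.078

0.078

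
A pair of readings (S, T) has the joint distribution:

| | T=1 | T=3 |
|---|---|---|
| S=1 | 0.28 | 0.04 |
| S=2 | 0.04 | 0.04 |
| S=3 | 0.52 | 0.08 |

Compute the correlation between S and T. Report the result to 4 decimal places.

E[S] = 2.28,  E[T] = 1.32
E[ST] = 3
Cov(S,T) = E[ST] − E[S]E[T] = 3 − (2.28)(1.32) = -0.0096
V(S) = 0.8416,  V(T) = 0.5376
ρ = -0.0096 / √(0.8416·0.5376) ≈ -0.0143

-0.0143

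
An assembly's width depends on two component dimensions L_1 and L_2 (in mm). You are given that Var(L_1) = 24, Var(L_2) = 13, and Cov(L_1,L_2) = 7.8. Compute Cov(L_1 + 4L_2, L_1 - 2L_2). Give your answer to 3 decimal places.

-64.400

Cov(L_1 + 4L_2, L_1 - 2L_2) = (1)(1)Var(L_1) + (4)(-2)Var(L_2) + [(1)(-2) + (4)(1)]Cov(L_1,L_2)
= 1·24 + -8·13 + 2·7.8 = -64.4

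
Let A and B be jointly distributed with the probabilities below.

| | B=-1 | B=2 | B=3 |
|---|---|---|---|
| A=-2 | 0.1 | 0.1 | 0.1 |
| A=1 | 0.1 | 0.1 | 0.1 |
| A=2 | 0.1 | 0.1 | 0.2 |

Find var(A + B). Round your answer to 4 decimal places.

E[A] = 0.5,  E[B] = 1.5,  E[AB] = 1
var(A) = 3.1 − (0.5)² = 2.85;  var(B) = 5.1 − (1.5)² = 2.85
cov(A,B) = 1 − (0.5)(1.5) = 0.25
var(A + B) = (1)²·2.85 + (1)²·2.85 + 2·(1)·(1)·0.25 = 6.2

6.2000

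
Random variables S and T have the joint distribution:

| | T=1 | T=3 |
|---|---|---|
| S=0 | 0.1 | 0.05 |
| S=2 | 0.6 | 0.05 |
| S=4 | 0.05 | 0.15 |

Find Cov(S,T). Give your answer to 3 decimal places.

0.350

E[S] = 2.1,  E[T] = 1.5
E[ST] = 3.5
Cov(S,T) = E[ST] − E[S]E[T] = 3.5 − (2.1)(1.5) = 0.35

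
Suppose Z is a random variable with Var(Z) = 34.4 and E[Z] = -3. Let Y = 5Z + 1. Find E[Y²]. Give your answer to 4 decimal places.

E[5Z + 1] = 5·-3 + 1 = -14
Var(5Z + 1) = (5)²·34.4 = 860
E[Y²] = Var(Y) + (E[Y])² = 860 + (-14)² = 1056

1056.0000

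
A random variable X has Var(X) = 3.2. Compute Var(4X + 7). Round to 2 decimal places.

Var(4X + 7) = (4)²·Var(X) = 16·3.2 = 51.2

51.20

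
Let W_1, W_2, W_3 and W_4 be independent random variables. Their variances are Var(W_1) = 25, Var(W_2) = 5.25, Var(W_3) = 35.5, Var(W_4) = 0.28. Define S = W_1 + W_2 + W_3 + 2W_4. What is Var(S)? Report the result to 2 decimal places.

By independence, Var(S) = (1)²Var(W_1) + (1)²Var(W_2) + (1)²Var(W_3) + (2)²Var(W_4)
= (1)²·25 + (1)²·5.25 + (1)²·35.5 + (2)²·0.28 = 66.87

66.87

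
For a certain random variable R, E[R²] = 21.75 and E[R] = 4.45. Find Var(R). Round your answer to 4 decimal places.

1.9475

Var(R) = 21.75 − (4.45)² = 1.9475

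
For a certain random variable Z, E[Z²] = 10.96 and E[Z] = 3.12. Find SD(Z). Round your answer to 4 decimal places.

var(Z) = 10.96 − (3.12)² = 1.2256
SD(Z) = √1.2256 ≈ 1.1071

1.1071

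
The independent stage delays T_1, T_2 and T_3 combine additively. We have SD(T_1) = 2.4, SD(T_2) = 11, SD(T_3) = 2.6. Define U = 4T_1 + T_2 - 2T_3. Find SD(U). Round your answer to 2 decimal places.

15.50

V(T_1) = 5.76, V(T_2) = 121, V(T_3) = 6.76
By independence, V(U) = (4)²V(T_1) + (1)²V(T_2) + (-2)²V(T_3)
= (4)²·5.76 + (1)²·121 + (-2)²·6.76 = 240.2
SD(U) = √240.2 ≈ 15.50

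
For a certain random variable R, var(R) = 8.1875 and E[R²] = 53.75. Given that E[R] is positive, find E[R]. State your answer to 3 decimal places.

(E[R])² = E[R²] − var(R) = 53.75 − 8.1875 = 45.5625
E[R] = √45.5625 = 6.75

6.750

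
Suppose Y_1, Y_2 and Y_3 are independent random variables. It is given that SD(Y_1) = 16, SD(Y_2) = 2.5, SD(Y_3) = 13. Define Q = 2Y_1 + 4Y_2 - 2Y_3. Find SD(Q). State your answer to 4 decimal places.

var(Y_1) = 256, var(Y_2) = 6.25, var(Y_3) = 169
By independence, var(Q) = (2)²var(Y_1) + (4)²var(Y_2) + (-2)²var(Y_3)
= (2)²·256 + (4)²·6.25 + (-2)²·169 = 1800
SD(Q) = √1800 ≈ 42.4264

42.4264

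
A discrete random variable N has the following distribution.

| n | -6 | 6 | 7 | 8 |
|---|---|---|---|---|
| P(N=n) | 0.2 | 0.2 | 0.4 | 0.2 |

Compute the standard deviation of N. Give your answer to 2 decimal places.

E[N] = (-6)(0.2) + (6)(0.2) + (7)(0.4) + (8)(0.2) = 4.4
E[N²] = (-6)²(0.2) + (6)²(0.2) + (7)²(0.4) + (8)²(0.2) = 46.8
V(N) = E[N²] − (E[N])² = 46.8 − (4.4)² = 27.44
sd(N) = √27.44 ≈ 5.24

5.24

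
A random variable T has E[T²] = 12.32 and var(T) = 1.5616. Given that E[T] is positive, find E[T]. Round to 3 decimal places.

(E[T])² = E[T²] − var(T) = 12.32 − 1.5616 = 10.7584
E[T] = √10.7584 = 3.28

3.280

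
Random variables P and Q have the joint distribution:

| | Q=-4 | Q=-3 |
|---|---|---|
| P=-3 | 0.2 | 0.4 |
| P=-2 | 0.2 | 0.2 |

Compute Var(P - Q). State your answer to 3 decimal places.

0.560

E[P] = -2.6,  E[Q] = -3.4,  E[PQ] = 8.8
Var(P) = 7 − (-2.6)² = 0.24;  Var(Q) = 11.8 − (-3.4)² = 0.24
Cov(P,Q) = 8.8 − (-2.6)(-3.4) = -0.04
Var(P - Q) = (1)²·0.24 + (-1)²·0.24 + 2·(1)·(-1)·-0.04 = 0.56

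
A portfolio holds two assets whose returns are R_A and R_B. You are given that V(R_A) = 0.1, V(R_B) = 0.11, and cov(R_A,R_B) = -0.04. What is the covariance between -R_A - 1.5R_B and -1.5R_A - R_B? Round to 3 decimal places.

0.185

cov(-R_A - 1.5R_B, -1.5R_A - R_B) = (-1)(-1.5)V(R_A) + (-1.5)(-1)V(R_B) + [(-1)(-1) + (-1.5)(-1.5)]cov(R_A,R_B)
= 1.5·0.1 + 1.5·0.11 + 3.25·-0.04 = 0.185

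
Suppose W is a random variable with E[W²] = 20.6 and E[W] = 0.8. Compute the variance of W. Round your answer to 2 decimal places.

19.96

V(W) = 20.6 − (0.8)² = 19.96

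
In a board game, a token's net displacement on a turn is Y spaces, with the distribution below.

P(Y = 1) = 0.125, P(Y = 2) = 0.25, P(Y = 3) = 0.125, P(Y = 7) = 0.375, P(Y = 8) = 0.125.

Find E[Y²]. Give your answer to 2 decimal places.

28.63

E[Y²] = (1)²(0.125) + (2)²(0.25) + (3)²(0.125) + (7)²(0.375) + (8)²(0.125) = 28.625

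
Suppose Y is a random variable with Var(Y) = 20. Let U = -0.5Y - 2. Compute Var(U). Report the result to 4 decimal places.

5.0000

Var(-0.5Y - 2) = (-0.5)²·Var(Y) = 0.25·20 = 5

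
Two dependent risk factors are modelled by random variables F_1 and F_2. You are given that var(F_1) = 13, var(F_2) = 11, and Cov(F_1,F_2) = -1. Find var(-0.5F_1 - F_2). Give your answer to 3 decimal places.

13.250

var(-0.5F_1 - F_2) = (-0.5)²·var(F_1) + (-1)²·var(F_2) + 2·(-0.5)·(-1)·Cov(F_1,F_2)
= 0.25·13 + 1·11 + 1·-1 = 13.25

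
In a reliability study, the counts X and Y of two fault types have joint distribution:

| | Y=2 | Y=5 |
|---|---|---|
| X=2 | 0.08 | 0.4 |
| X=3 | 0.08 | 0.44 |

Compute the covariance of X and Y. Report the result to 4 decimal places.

E[X] = 2.52,  E[Y] = 4.52
E[XY] = 11.4
cov(X,Y) = E[XY] − E[X]E[Y] = 11.4 − (2.52)(4.52) = 0.0096

0.0096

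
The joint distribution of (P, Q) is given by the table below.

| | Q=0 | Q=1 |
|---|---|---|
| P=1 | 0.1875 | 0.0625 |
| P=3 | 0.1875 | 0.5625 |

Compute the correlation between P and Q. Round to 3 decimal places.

0.447

E[P] = 2.5,  E[Q] = 0.625
E[PQ] = 1.75
Cov(P,Q) = E[PQ] − E[P]E[Q] = 1.75 − (2.5)(0.625) = 0.1875
V(P) = 0.75,  V(Q) = 0.234375
ρ = 0.1875 / √(0.75·0.234375) ≈ 0.447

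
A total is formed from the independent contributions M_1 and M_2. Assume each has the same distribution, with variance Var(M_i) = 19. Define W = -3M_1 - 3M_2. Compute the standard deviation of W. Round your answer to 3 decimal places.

By independence, Var(W) = (-3)²Var(M_1) + (-3)²Var(M_2)
= (-3)²·19 + (-3)²·19 = 342
sd(W) = √342 ≈ 18.493

18.493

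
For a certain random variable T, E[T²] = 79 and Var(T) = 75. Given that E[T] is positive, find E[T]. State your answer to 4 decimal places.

2.0000

(E[T])² = E[T²] − Var(T) = 79 − 75 = 4
E[T] = √4 = 2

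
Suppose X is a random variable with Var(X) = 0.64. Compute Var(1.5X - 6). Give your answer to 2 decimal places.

1.44

Var(1.5X - 6) = (1.5)²·Var(X) = 2.25·0.64 = 1.44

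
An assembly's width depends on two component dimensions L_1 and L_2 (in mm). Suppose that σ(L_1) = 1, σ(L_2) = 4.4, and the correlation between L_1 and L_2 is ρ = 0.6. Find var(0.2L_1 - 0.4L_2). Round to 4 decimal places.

var(L_1) = (1)² = 1;  var(L_2) = (4.4)² = 19.36
Cov(L_1,L_2) = ρ·σ(L_1)·σ(L_2) = 0.6·1·4.4 = 2.64
var(0.2L_1 - 0.4L_2) = (0.2)²·var(L_1) + (-0.4)²·var(L_2) + 2·(0.2)·(-0.4)·Cov(L_1,L_2)
= 0.04·1 + 0.16·19.36 + -0.16·2.64 = 2.7152

2.7152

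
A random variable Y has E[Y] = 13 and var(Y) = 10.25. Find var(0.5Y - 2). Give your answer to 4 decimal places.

2.5625

var(0.5Y - 2) = (0.5)²·var(Y) = 0.25·10.25 = 2.5625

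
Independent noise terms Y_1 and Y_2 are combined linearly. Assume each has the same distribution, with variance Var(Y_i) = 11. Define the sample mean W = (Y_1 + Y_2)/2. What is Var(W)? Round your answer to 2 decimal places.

By independence, Var(W) = (0.5)²Var(Y_1) + (0.5)²Var(Y_2)
= (0.5)²·11 + (0.5)²·11 = 5.5

5.50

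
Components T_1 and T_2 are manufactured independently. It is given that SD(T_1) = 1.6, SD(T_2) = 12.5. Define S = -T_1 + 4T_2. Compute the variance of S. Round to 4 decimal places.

2502.5600

var(T_1) = 2.56, var(T_2) = 156.25
By independence, var(S) = (-1)²var(T_1) + (4)²var(T_2)
= (-1)²·2.56 + (4)²·156.25 = 2502.56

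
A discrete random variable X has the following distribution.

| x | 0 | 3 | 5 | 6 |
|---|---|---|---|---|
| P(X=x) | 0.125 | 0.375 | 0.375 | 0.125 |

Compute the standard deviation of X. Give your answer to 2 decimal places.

1.79

E[X] = (0)(0.125) + (3)(0.375) + (5)(0.375) + (6)(0.125) = 3.75
E[X²] = (0)²(0.125) + (3)²(0.375) + (5)²(0.375) + (6)²(0.125) = 17.25
Var(X) = E[X²] − (E[X])² = 17.25 − (3.75)² = 3.1875
SD(X) = √3.1875 ≈ 1.79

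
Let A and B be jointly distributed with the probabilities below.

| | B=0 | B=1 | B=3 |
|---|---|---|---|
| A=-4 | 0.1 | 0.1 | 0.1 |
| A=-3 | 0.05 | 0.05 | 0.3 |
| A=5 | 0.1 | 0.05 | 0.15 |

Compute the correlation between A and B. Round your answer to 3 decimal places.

-0.056

E[A] = -0.9,  E[B] = 1.85
E[AB] = -1.95
Cov(A,B) = E[AB] − E[A]E[B] = -1.95 − (-0.9)(1.85) = -0.285
var(A) = 15.09,  var(B) = 1.7275
ρ = -0.285 / √(15.09·1.7275) ≈ -0.056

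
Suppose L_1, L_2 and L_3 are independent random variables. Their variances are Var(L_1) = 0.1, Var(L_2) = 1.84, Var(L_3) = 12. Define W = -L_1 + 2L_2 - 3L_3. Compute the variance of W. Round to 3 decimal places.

By independence, Var(W) = (-1)²Var(L_1) + (2)²Var(L_2) + (-3)²Var(L_3)
= (-1)²·0.1 + (2)²·1.84 + (-3)²·12 = 115.46

115.460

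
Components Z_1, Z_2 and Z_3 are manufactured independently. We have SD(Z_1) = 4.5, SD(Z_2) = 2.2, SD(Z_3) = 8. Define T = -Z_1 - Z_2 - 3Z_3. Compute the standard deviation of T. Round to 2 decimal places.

24.52

V(Z_1) = 20.25, V(Z_2) = 4.84, V(Z_3) = 64
By independence, V(T) = (-1)²V(Z_1) + (-1)²V(Z_2) + (-3)²V(Z_3)
= (-1)²·20.25 + (-1)²·4.84 + (-3)²·64 = 601.09
SD(T) = √601.09 ≈ 24.52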